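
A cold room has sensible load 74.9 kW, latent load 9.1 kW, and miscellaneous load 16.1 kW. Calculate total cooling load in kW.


Q_total = Q_s + Q_l + Q_misc
Q_total = 74.9 + 9.1 + 16.1
Q_total = 100.1 kW

100.1


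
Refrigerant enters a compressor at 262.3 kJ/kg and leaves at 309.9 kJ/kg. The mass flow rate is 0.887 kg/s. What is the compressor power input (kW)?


dh = 309.9 - 262.3 = 47.6 kJ/kg
W = m_dot * dh = 0.887 * 47.6 = 42.22 kW

42.22


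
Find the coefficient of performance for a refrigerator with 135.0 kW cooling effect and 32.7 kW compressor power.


COP = Q_evap / W
COP = 135.0 / 32.7
COP = 4.128

4.128


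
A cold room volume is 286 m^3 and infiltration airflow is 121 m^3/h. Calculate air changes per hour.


ACH = flow / volume
ACH = 121 / 286
ACH = 0.423

0.423


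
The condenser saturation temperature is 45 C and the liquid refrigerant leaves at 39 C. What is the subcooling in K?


Subcooling = T_cond - T_liquid
Subcooling = 45 - 39
Subcooling = 6 K

6


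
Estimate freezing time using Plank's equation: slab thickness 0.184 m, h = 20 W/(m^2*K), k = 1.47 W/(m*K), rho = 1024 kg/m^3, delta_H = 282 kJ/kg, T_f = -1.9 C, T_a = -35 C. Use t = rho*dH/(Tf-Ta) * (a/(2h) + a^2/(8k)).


dT = -1.9 - (-35) = 33.1 K
term1 = a/(2h) = 0.184/(2*20) = 0.0046
term2 = a^2/(8k) = 0.184^2/(8*1.47) = 0.002878911565
t = rho*dH*1000/dT * (term1 + term2)
t = 1024*282*1000/33.1 * (0.0046 + 0.002878911565)
t = 65247 s

65247


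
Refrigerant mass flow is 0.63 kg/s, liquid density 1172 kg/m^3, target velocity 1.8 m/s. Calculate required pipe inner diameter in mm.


A = m_dot / (rho * v) = 0.63 / (1172 * 1.8) = 0.0002986348123 m^2
d = sqrt(4*A/pi) * 1000
d = 19.5 mm

19.5


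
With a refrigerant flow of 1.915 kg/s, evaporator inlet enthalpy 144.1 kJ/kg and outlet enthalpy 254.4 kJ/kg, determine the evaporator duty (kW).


dh = 254.4 - 144.1 = 110.3 kJ/kg
Q_evap = m_dot * dh = 1.915 * 110.3
Q_evap = 211.22 kW

211.22


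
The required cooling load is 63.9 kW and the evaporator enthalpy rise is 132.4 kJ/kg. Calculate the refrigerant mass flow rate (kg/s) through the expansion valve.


m_dot = Q / dh
m_dot = 63.9 / 132.4
m_dot = 0.4826 kg/s

0.4826


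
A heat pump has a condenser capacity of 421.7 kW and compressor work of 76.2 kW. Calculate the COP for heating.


COP_hp = Q_cond / W
COP_hp = 421.7 / 76.2
COP_hp = 5.534

5.534


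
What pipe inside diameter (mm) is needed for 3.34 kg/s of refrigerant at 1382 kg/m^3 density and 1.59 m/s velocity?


A = m_dot / (rho * v) = 3.34 / (1382 * 1.59) = 0.00151999199 m^2
d = sqrt(4*A/pi) * 1000
d = 44.0 mm

44.0


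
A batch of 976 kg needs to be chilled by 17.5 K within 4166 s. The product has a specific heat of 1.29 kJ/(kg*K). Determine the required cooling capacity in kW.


Q = m * cp * dT / t
Q = 976 * 1.29 * 17.5 / 4166
Q = 5.289 kW

5.289


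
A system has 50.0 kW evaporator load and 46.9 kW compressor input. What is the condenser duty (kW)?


Q_cond = Q_evap + W
Q_cond = 50.0 + 46.9
Q_cond = 96.9 kW

96.9


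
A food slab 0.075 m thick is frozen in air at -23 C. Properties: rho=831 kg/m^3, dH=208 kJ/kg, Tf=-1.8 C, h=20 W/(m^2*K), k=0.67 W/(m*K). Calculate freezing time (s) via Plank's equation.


dT = -1.8 - (-23) = 21.2 K
term1 = a/(2h) = 0.075/(2*20) = 0.001875
term2 = a^2/(8k) = 0.075^2/(8*0.67) = 0.001049440299
t = rho*dH*1000/dT * (term1 + term2)
t = 831*208*1000/21.2 * (0.001875 + 0.001049440299)
t = 23844 s

23844


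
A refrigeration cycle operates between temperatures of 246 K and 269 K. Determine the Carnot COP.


dT = 269 - 246 = 23 K
COP_carnot = T_cold / dT = 246 / 23
COP_carnot = 10.696

10.696


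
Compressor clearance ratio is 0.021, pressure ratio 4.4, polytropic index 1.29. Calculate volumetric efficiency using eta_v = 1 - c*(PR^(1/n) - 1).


PR^(1/n) = 4.4^(1/1.29) = 3.15355583
eta_v = 1 - 0.021 * (3.15355583 - 1)
eta_v = 0.9548

0.9548


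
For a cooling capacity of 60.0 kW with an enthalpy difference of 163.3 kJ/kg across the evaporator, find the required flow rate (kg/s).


m_dot = Q / dh
m_dot = 60.0 / 163.3
m_dot = 0.3674 kg/s

0.3674


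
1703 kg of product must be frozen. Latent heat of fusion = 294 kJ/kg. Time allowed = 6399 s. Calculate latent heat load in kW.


Q_lat = m * h_fg / t
Q_lat = 1703 * 294 / 6399
Q_lat = 78.24 kW

78.24


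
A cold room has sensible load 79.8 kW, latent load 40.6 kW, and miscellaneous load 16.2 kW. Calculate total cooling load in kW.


Q_total = Q_s + Q_l + Q_misc
Q_total = 79.8 + 40.6 + 16.2
Q_total = 136.6 kW

136.6


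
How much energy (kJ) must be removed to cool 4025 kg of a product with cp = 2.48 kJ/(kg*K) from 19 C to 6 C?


dT = 19 - (6) = 13 K
Q = m * cp * dT = 4025 * 2.48 * 13
Q = 129766 kJ

129766


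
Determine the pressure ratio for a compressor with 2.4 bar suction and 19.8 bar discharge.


PR = P_high / P_low
PR = 19.8 / 2.4
PR = 8.25

8.25


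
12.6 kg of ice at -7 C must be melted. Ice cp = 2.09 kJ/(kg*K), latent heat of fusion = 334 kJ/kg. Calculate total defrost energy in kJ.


Sensible heat = cp * dT = 2.09 * 7 = 14.63 kJ/kg
Total per kg = 14.63 + 334 = 348.63 kJ/kg
Q = m * total = 12.6 * 348.63
Q = 4392.7 kJ

4392.7


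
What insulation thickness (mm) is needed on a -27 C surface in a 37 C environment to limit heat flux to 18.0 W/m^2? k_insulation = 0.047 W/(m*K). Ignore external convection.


dT = 37 - (-27) = 64 K
thickness = k * dT / q_max * 1000
thickness = 0.047 * 64 / 18.0 * 1000
thickness = 167.1 mm

167.1


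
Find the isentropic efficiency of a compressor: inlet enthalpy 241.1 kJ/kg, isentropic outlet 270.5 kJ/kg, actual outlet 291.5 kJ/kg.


dh_ideal = 270.5 - 241.1 = 29.4 kJ/kg
dh_actual = 291.5 - 241.1 = 50.4 kJ/kg
eta_s = dh_ideal / dh_actual = 29.4 / 50.4
eta_s = 0.5833

0.5833


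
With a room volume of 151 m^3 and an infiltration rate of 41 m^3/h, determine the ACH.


ACH = flow / volume
ACH = 41 / 151
ACH = 0.272

0.272


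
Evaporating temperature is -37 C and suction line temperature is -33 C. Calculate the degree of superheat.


Superheat = T_suction - T_evap
Superheat = -33 - (-37)
Superheat = 4 K

4


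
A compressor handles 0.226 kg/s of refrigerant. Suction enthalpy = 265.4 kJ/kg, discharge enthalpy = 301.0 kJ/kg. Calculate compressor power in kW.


dh = 301.0 - 265.4 = 35.6 kJ/kg
W = m_dot * dh = 0.226 * 35.6 = 8.05 kW

8.05


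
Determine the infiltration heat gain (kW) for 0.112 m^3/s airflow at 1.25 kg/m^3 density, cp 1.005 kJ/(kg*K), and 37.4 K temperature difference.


Q = V_dot * rho * cp * dT
Q = 0.112 * 1.25 * 1.005 * 37.4
Q = 5.262 kW

5.262


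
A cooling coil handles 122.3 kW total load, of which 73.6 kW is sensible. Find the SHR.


SHR = Q_sensible / Q_total
SHR = 73.6 / 122.3
SHR = 0.602

0.602


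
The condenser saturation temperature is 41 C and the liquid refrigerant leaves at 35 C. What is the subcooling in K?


Subcooling = T_cond - T_liquid
Subcooling = 41 - 35
Subcooling = 6 K

6


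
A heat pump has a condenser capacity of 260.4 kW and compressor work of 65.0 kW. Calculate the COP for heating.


COP_hp = Q_cond / W
COP_hp = 260.4 / 65.0
COP_hp = 4.006

4.006


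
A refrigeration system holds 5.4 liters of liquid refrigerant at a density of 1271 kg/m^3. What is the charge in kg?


Charge = V * rho / 1000
Charge = 5.4 * 1271 / 1000
Charge = 6.86 kg

6.86


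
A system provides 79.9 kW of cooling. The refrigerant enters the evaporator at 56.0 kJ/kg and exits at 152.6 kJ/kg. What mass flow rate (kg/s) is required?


dh = 152.6 - 56.0 = 96.6 kJ/kg
m_dot = Q / dh = 79.9 / 96.6 = 0.8271 kg/s

0.8271


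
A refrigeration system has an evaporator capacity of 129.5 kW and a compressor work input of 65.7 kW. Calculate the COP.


COP = Q_evap / W
COP = 129.5 / 65.7
COP = 1.971

1.971


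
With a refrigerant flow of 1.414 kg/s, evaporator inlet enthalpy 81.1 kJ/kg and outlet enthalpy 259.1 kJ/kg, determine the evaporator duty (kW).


dh = 259.1 - 81.1 = 178.0 kJ/kg
Q_evap = m_dot * dh = 1.414 * 178.0
Q_evap = 251.69 kW

251.69


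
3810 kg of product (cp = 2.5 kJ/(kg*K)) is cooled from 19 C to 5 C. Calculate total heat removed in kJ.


dT = 19 - (5) = 14 K
Q = m * cp * dT = 3810 * 2.5 * 14
Q = 133350 kJ

133350


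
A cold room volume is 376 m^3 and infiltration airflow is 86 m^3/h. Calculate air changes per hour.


ACH = flow / volume
ACH = 86 / 376
ACH = 0.229

0.229


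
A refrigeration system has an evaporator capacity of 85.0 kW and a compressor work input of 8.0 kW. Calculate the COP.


COP = Q_evap / W
COP = 85.0 / 8.0
COP = 10.625

10.625


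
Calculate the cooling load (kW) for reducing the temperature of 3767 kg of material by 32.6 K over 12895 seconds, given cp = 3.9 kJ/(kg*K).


Q = m * cp * dT / t
Q = 3767 * 3.9 * 32.6 / 12895
Q = 37.141 kW

37.141


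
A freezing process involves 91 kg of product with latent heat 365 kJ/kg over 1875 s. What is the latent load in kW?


Q_lat = m * h_fg / t
Q_lat = 91 * 365 / 1875
Q_lat = 17.71 kW

17.71


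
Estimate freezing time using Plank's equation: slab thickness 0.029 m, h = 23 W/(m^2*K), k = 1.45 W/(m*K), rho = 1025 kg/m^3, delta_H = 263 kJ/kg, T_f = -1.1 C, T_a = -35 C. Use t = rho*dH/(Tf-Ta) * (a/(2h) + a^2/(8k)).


dT = -1.1 - (-35) = 33.9 K
term1 = a/(2h) = 0.029/(2*23) = 0.0006304347826
term2 = a^2/(8k) = 0.029^2/(8*1.45) = 0.0000725
t = rho*dH*1000/dT * (term1 + term2)
t = 1025*263*1000/33.9 * (0.0006304347826 + 0.0000725)
t = 5590 s

5590


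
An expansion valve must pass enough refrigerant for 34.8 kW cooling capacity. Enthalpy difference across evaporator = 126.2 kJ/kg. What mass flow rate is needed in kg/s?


m_dot = Q / dh
m_dot = 34.8 / 126.2
m_dot = 0.2758 kg/s

0.2758


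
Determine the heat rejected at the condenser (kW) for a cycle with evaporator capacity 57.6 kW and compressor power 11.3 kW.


Q_cond = Q_evap + W
Q_cond = 57.6 + 11.3
Q_cond = 68.9 kW

68.9


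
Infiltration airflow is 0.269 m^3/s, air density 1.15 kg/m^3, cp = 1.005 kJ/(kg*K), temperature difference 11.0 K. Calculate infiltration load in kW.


Q = V_dot * rho * cp * dT
Q = 0.269 * 1.15 * 1.005 * 11.0
Q = 3.42 kW

3.42


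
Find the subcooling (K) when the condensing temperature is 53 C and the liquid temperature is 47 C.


Subcooling = T_cond - T_liquid
Subcooling = 53 - 47
Subcooling = 6 K

6


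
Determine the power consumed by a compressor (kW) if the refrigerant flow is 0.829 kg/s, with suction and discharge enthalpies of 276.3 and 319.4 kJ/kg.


dh = 319.4 - 276.3 = 43.1 kJ/kg
W = m_dot * dh = 0.829 * 43.1 = 35.73 kW

35.73


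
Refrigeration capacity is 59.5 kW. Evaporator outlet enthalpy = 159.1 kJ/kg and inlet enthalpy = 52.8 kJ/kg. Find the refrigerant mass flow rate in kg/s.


dh = 159.1 - 52.8 = 106.3 kJ/kg
m_dot = Q / dh = 59.5 / 106.3 = 0.5597 kg/s

0.5597


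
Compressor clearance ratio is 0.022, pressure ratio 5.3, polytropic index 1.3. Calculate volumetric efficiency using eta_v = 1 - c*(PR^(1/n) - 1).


PR^(1/n) = 5.3^(1/1.3) = 3.60690982
eta_v = 1 - 0.022 * (3.60690982 - 1)
eta_v = 0.9426

0.9426


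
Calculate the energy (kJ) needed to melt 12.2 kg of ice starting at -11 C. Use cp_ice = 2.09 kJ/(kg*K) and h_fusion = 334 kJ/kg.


Sensible heat = cp * dT = 2.09 * 11 = 22.99 kJ/kg
Total per kg = 22.99 + 334 = 356.99 kJ/kg
Q = m * total = 12.2 * 356.99
Q = 4355.3 kJ

4355.3


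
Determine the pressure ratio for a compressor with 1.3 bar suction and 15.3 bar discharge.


PR = P_high / P_low
PR = 15.3 / 1.3
PR = 11.769

11.769


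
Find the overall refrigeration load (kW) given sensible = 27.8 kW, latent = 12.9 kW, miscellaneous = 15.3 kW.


Q_total = Q_s + Q_l + Q_misc
Q_total = 27.8 + 12.9 + 15.3
Q_total = 56.0 kW

56.0


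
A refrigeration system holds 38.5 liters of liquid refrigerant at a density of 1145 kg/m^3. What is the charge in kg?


Charge = V * rho / 1000
Charge = 38.5 * 1145 / 1000
Charge = 44.08 kg

44.08


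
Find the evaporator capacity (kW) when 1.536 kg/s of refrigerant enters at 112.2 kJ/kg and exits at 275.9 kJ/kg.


dh = 275.9 - 112.2 = 163.7 kJ/kg
Q_evap = m_dot * dh = 1.536 * 163.7
Q_evap = 251.44 kW

251.44


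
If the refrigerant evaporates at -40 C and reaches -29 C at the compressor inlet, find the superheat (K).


Superheat = T_suction - T_evap
Superheat = -29 - (-40)
Superheat = 11 K

11


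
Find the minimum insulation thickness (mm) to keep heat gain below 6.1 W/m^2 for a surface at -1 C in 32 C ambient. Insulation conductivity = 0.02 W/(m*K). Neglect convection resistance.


dT = 32 - (-1) = 33 K
thickness = k * dT / q_max * 1000
thickness = 0.02 * 33 / 6.1 * 1000
thickness = 108.2 mm

108.2


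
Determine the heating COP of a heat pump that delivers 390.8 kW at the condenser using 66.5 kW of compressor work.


COP_hp = Q_cond / W
COP_hp = 390.8 / 66.5
COP_hp = 5.877

5.877


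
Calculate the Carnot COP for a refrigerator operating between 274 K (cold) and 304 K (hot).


dT = 304 - 274 = 30 K
COP_carnot = T_cold / dT = 274 / 30
COP_carnot = 9.133

9.133


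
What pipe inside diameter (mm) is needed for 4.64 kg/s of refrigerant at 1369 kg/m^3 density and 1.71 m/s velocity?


A = m_dot / (rho * v) = 4.64 / (1369 * 1.71) = 0.001982067416 m^2
d = sqrt(4*A/pi) * 1000
d = 50.2 mm

50.2


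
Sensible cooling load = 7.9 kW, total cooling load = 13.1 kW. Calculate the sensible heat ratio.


SHR = Q_sensible / Q_total
SHR = 7.9 / 13.1
SHR = 0.603

0.603


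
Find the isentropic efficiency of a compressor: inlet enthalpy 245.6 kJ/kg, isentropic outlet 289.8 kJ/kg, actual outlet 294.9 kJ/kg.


dh_ideal = 289.8 - 245.6 = 44.2 kJ/kg
dh_actual = 294.9 - 245.6 = 49.3 kJ/kg
eta_s = dh_ideal / dh_actual = 44.2 / 49.3
eta_s = 0.8966

0.8966


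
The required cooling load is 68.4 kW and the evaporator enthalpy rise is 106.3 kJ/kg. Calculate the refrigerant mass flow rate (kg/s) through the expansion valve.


m_dot = Q / dh
m_dot = 68.4 / 106.3
m_dot = 0.6435 kg/s

0.6435


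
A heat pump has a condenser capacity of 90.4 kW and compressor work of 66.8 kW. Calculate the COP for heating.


COP_hp = Q_cond / W
COP_hp = 90.4 / 66.8
COP_hp = 1.353

1.353


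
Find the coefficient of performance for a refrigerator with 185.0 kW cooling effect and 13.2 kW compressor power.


COP = Q_evap / W
COP = 185.0 / 13.2
COP = 14.015

14.015


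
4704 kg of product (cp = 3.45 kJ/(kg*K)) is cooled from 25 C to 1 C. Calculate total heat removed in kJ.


dT = 25 - (1) = 24 K
Q = m * cp * dT = 4704 * 3.45 * 24
Q = 389491 kJ

389491


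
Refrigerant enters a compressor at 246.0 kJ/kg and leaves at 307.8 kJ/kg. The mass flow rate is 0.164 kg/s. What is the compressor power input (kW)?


dh = 307.8 - 246.0 = 61.8 kJ/kg
W = m_dot * dh = 0.164 * 61.8 = 10.14 kW

10.14


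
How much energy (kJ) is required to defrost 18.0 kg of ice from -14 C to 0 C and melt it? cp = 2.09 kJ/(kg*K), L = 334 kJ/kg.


Sensible heat = cp * dT = 2.09 * 14 = 29.26 kJ/kg
Total per kg = 29.26 + 334 = 363.26 kJ/kg
Q = m * total = 18.0 * 363.26
Q = 6538.7 kJ

6538.7


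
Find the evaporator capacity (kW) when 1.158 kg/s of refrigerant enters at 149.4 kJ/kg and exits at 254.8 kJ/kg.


dh = 254.8 - 149.4 = 105.4 kJ/kg
Q_evap = m_dot * dh = 1.158 * 105.4
Q_evap = 122.05 kW

122.05


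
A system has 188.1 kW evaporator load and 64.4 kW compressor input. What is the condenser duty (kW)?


Q_cond = Q_evap + W
Q_cond = 188.1 + 64.4
Q_cond = 252.5 kW

252.5


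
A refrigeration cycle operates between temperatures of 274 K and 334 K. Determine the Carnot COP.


dT = 334 - 274 = 60 K
COP_carnot = T_cold / dT = 274 / 60
COP_carnot = 4.567

4.567


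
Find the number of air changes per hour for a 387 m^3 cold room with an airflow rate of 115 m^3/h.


ACH = flow / volume
ACH = 115 / 387
ACH = 0.297

0.297


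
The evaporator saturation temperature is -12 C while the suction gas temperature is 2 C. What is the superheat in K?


Superheat = T_suction - T_evap
Superheat = 2 - (-12)
Superheat = 14 K

14


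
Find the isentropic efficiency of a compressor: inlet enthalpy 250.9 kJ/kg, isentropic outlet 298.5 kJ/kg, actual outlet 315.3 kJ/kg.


dh_ideal = 298.5 - 250.9 = 47.6 kJ/kg
dh_actual = 315.3 - 250.9 = 64.4 kJ/kg
eta_s = dh_ideal / dh_actual = 47.6 / 64.4
eta_s = 0.7391

0.7391


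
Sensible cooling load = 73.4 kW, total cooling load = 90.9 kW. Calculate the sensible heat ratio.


SHR = Q_sensible / Q_total
SHR = 73.4 / 90.9
SHR = 0.807

0.807


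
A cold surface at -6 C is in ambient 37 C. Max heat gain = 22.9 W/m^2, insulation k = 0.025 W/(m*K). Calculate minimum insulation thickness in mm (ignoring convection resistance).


dT = 37 - (-6) = 43 K
thickness = k * dT / q_max * 1000
thickness = 0.025 * 43 / 22.9 * 1000
thickness = 46.9 mm

46.9


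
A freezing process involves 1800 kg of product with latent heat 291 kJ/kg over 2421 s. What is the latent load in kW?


Q_lat = m * h_fg / t
Q_lat = 1800 * 291 / 2421
Q_lat = 216.36 kW

216.36


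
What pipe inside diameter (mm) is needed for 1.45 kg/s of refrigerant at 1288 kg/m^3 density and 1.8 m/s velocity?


A = m_dot / (rho * v) = 1.45 / (1288 * 1.8) = 0.000625431332 m^2
d = sqrt(4*A/pi) * 1000
d = 28.2 mm

28.2


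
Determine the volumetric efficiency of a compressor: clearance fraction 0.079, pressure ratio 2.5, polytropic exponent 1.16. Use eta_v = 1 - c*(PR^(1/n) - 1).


PR^(1/n) = 2.5^(1/1.16) = 2.20318888
eta_v = 1 - 0.079 * (2.20318888 - 1)
eta_v = 0.9049

0.9049


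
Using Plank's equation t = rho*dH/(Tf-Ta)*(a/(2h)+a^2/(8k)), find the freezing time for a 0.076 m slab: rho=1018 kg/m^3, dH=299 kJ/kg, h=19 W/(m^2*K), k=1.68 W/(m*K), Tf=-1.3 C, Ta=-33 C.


dT = -1.3 - (-33) = 31.7 K
term1 = a/(2h) = 0.076/(2*19) = 0.002
term2 = a^2/(8k) = 0.076^2/(8*1.68) = 0.0004297619048
t = rho*dH*1000/dT * (term1 + term2)
t = 1018*299*1000/31.7 * (0.002 + 0.0004297619048)
t = 23330 s

23330


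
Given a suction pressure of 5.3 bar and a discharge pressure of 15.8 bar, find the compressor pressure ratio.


PR = P_high / P_low
PR = 15.8 / 5.3
PR = 2.981

2.981


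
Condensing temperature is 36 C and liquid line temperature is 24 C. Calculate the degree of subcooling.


Subcooling = T_cond - T_liquid
Subcooling = 36 - 24
Subcooling = 12 K

12


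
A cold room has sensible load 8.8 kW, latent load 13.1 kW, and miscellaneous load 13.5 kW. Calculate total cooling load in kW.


Q_total = Q_s + Q_l + Q_misc
Q_total = 8.8 + 13.1 + 13.5
Q_total = 35.4 kW

35.4


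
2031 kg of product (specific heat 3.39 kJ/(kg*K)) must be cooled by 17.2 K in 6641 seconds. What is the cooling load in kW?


Q = m * cp * dT / t
Q = 2031 * 3.39 * 17.2 / 6641
Q = 17.832 kW

17.832


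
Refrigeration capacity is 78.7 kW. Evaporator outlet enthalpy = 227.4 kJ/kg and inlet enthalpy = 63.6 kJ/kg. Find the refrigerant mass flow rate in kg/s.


dh = 227.4 - 63.6 = 163.8 kJ/kg
m_dot = Q / dh = 78.7 / 163.8 = 0.4805 kg/s

0.4805


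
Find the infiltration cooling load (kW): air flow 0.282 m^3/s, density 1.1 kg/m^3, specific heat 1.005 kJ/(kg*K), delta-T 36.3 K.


Q = V_dot * rho * cp * dT
Q = 0.282 * 1.1 * 1.005 * 36.3
Q = 11.317 kW

11.317


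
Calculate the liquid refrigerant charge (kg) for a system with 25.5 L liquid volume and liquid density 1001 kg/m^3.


Charge = V * rho / 1000
Charge = 25.5 * 1001 / 1000
Charge = 25.53 kg

25.53


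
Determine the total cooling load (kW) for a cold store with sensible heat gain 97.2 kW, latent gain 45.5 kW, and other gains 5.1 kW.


Q_total = Q_s + Q_l + Q_misc
Q_total = 97.2 + 45.5 + 5.1
Q_total = 147.8 kW

147.8


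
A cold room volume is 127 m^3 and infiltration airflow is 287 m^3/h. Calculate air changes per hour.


ACH = flow / volume
ACH = 287 / 127
ACH = 2.26

2.26


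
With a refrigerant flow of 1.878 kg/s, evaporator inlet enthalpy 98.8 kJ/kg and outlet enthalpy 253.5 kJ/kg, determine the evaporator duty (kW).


dh = 253.5 - 98.8 = 154.7 kJ/kg
Q_evap = m_dot * dh = 1.878 * 154.7
Q_evap = 290.53 kW

290.53


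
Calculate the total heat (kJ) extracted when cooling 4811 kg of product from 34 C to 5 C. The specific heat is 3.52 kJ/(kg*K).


dT = 34 - (5) = 29 K
Q = m * cp * dT = 4811 * 3.52 * 29
Q = 491107 kJ

491107


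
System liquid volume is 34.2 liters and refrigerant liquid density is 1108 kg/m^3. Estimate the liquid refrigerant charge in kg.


Charge = V * rho / 1000
Charge = 34.2 * 1108 / 1000
Charge = 37.89 kg

37.89


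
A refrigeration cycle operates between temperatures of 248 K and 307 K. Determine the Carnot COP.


dT = 307 - 248 = 59 K
COP_carnot = T_cold / dT = 248 / 59
COP_carnot = 4.203

4.203


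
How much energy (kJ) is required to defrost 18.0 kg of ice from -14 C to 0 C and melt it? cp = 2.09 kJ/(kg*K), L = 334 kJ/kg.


Sensible heat = cp * dT = 2.09 * 14 = 29.26 kJ/kg
Total per kg = 29.26 + 334 = 363.26 kJ/kg
Q = m * total = 18.0 * 363.26
Q = 6538.7 kJ

6538.7


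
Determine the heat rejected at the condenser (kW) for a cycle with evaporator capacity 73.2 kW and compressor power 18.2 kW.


Q_cond = Q_evap + W
Q_cond = 73.2 + 18.2
Q_cond = 91.4 kW

91.4


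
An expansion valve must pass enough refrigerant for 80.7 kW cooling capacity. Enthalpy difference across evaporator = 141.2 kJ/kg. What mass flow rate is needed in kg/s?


m_dot = Q / dh
m_dot = 80.7 / 141.2
m_dot = 0.5715 kg/s

0.5715


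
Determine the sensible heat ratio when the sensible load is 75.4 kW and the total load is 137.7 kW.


SHR = Q_sensible / Q_total
SHR = 75.4 / 137.7
SHR = 0.548

0.548


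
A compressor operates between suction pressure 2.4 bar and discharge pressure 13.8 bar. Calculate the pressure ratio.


PR = P_high / P_low
PR = 13.8 / 2.4
PR = 5.75

5.75


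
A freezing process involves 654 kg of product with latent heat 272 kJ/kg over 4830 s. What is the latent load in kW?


Q_lat = m * h_fg / t
Q_lat = 654 * 272 / 4830
Q_lat = 36.83 kW

36.83


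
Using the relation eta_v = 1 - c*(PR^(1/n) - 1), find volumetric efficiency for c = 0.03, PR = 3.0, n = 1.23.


PR^(1/n) = 3.0^(1/1.23) = 2.44288745
eta_v = 1 - 0.03 * (2.44288745 - 1)
eta_v = 0.9567

0.9567


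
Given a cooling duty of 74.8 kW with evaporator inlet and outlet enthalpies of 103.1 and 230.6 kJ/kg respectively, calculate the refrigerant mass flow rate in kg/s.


dh = 230.6 - 103.1 = 127.5 kJ/kg
m_dot = Q / dh = 74.8 / 127.5 = 0.5867 kg/s

0.5867


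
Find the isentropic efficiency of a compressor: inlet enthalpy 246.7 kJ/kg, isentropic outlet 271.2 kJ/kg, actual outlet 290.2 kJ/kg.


dh_ideal = 271.2 - 246.7 = 24.5 kJ/kg
dh_actual = 290.2 - 246.7 = 43.5 kJ/kg
eta_s = dh_ideal / dh_actual = 24.5 / 43.5
eta_s = 0.5632

0.5632


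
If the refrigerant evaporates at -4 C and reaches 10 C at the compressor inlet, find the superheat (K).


Superheat = T_suction - T_evap
Superheat = 10 - (-4)
Superheat = 14 K

14


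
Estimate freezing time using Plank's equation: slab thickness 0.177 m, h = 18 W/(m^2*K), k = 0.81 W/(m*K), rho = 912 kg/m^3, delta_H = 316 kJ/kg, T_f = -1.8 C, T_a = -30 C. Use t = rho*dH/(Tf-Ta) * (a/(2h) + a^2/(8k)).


dT = -1.8 - (-30) = 28.2 K
term1 = a/(2h) = 0.177/(2*18) = 0.004916666667
term2 = a^2/(8k) = 0.177^2/(8*0.81) = 0.004834722222
t = rho*dH*1000/dT * (term1 + term2)
t = 912*316*1000/28.2 * (0.004916666667 + 0.004834722222)
t = 99655 s

99655


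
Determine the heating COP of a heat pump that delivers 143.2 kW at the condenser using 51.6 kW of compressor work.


COP_hp = Q_cond / W
COP_hp = 143.2 / 51.6
COP_hp = 2.775

2.775


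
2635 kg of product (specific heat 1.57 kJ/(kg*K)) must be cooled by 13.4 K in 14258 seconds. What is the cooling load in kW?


Q = m * cp * dT / t
Q = 2635 * 1.57 * 13.4 / 14258
Q = 3.888 kW

3.888


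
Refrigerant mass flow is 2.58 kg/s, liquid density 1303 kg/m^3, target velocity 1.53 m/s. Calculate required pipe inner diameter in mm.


A = m_dot / (rho * v) = 2.58 / (1303 * 1.53) = 0.001294147744 m^2
d = sqrt(4*A/pi) * 1000
d = 40.6 mm

40.6


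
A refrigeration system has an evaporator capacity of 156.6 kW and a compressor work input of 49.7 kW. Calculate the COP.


COP = Q_evap / W
COP = 156.6 / 49.7
COP = 3.151

3.151


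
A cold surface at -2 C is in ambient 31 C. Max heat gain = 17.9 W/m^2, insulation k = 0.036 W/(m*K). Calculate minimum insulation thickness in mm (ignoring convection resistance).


dT = 31 - (-2) = 33 K
thickness = k * dT / q_max * 1000
thickness = 0.036 * 33 / 17.9 * 1000
thickness = 66.4 mm

66.4


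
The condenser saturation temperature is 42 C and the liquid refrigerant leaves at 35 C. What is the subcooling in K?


Subcooling = T_cond - T_liquid
Subcooling = 42 - 35
Subcooling = 7 K

7


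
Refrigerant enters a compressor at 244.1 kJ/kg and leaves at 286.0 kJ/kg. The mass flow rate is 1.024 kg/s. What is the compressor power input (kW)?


dh = 286.0 - 244.1 = 41.9 kJ/kg
W = m_dot * dh = 1.024 * 41.9 = 42.91 kW

42.91


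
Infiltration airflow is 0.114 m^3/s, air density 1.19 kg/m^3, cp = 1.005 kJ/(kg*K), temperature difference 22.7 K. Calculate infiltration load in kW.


Q = V_dot * rho * cp * dT
Q = 0.114 * 1.19 * 1.005 * 22.7
Q = 3.095 kW

3.095


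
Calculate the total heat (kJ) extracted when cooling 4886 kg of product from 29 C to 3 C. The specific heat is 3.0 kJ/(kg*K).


dT = 29 - (3) = 26 K
Q = m * cp * dT = 4886 * 3.0 * 26
Q = 381108 kJ

381108


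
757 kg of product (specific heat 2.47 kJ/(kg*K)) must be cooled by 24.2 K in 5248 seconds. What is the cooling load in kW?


Q = m * cp * dT / t
Q = 757 * 2.47 * 24.2 / 5248
Q = 8.622 kW

8.622


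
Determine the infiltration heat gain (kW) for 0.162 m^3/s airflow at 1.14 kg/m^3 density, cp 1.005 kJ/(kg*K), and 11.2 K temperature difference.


Q = V_dot * rho * cp * dT
Q = 0.162 * 1.14 * 1.005 * 11.2
Q = 2.079 kW

2.079


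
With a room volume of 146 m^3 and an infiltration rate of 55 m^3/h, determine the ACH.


ACH = flow / volume
ACH = 55 / 146
ACH = 0.377

0.377


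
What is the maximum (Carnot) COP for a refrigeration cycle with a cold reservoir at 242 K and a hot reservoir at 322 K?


dT = 322 - 242 = 80 K
COP_carnot = T_cold / dT = 242 / 80
COP_carnot = 3.025

3.025


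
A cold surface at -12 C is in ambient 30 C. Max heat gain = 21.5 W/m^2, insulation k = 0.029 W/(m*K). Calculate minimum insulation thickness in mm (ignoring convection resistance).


dT = 30 - (-12) = 42 K
thickness = k * dT / q_max * 1000
thickness = 0.029 * 42 / 21.5 * 1000
thickness = 56.7 mm

56.7


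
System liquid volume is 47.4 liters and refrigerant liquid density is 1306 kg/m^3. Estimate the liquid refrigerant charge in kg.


Charge = V * rho / 1000
Charge = 47.4 * 1306 / 1000
Charge = 61.9 kg

61.9


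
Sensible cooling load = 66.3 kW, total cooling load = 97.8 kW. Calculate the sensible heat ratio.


SHR = Q_sensible / Q_total
SHR = 66.3 / 97.8
SHR = 0.678

0.678


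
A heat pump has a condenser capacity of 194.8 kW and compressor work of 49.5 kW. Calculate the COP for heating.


COP_hp = Q_cond / W
COP_hp = 194.8 / 49.5
COP_hp = 3.935

3.935


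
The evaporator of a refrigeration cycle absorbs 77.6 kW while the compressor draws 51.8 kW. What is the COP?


COP = Q_evap / W
COP = 77.6 / 51.8
COP = 1.498

1.498


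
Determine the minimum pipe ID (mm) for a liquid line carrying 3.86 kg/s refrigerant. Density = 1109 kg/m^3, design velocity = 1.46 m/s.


A = m_dot / (rho * v) = 3.86 / (1109 * 1.46) = 0.00238398162 m^2
d = sqrt(4*A/pi) * 1000
d = 55.1 mm

55.1


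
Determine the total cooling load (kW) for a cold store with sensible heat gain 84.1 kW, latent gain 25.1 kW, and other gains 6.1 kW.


Q_total = Q_s + Q_l + Q_misc
Q_total = 84.1 + 25.1 + 6.1
Q_total = 115.3 kW

115.3


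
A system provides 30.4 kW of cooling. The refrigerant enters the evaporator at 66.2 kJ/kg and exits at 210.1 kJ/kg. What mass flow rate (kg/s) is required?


dh = 210.1 - 66.2 = 143.9 kJ/kg
m_dot = Q / dh = 30.4 / 143.9 = 0.2113 kg/s

0.2113


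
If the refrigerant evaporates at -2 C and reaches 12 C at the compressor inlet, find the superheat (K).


Superheat = T_suction - T_evap
Superheat = 12 - (-2)
Superheat = 14 K

14


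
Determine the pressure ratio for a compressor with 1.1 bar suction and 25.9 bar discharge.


PR = P_high / P_low
PR = 25.9 / 1.1
PR = 23.545

23.545


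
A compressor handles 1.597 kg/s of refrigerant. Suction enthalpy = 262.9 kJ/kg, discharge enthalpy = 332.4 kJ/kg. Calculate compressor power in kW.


dh = 332.4 - 262.9 = 69.5 kJ/kg
W = m_dot * dh = 1.597 * 69.5 = 110.99 kW

110.99


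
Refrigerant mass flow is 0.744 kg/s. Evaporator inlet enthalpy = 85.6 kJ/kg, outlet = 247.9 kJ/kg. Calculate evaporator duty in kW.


dh = 247.9 - 85.6 = 162.3 kJ/kg
Q_evap = m_dot * dh = 0.744 * 162.3
Q_evap = 120.75 kW

120.75


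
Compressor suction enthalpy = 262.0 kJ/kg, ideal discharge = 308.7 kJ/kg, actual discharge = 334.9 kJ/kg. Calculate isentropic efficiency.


dh_ideal = 308.7 - 262.0 = 46.7 kJ/kg
dh_actual = 334.9 - 262.0 = 72.9 kJ/kg
eta_s = dh_ideal / dh_actual = 46.7 / 72.9
eta_s = 0.6406

0.6406


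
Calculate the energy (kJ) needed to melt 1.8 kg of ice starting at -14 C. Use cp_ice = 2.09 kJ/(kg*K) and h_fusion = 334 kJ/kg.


Sensible heat = cp * dT = 2.09 * 14 = 29.26 kJ/kg
Total per kg = 29.26 + 334 = 363.26 kJ/kg
Q = m * total = 1.8 * 363.26
Q = 653.9 kJ

653.9


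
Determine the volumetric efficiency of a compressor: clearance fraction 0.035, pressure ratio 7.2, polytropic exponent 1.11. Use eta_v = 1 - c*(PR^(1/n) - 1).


PR^(1/n) = 7.2^(1/1.11) = 5.9206804
eta_v = 1 - 0.035 * (5.9206804 - 1)
eta_v = 0.8278

0.8278


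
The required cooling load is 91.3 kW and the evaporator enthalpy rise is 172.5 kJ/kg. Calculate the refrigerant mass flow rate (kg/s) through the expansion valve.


m_dot = Q / dh
m_dot = 91.3 / 172.5
m_dot = 0.5293 kg/s

0.5293


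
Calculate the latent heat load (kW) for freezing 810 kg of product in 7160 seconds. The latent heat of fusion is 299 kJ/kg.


Q_lat = m * h_fg / t
Q_lat = 810 * 299 / 7160
Q_lat = 33.83 kW

33.83


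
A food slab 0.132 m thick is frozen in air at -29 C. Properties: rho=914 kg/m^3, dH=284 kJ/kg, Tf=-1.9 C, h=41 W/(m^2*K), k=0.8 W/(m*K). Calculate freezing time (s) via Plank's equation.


dT = -1.9 - (-29) = 27.1 K
term1 = a/(2h) = 0.132/(2*41) = 0.001609756098
term2 = a^2/(8k) = 0.132^2/(8*0.8) = 0.0027225
t = rho*dH*1000/dT * (term1 + term2)
t = 914*284*1000/27.1 * (0.001609756098 + 0.0027225)
t = 41496 s

41496


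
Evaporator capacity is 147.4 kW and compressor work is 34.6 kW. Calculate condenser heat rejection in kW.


Q_cond = Q_evap + W
Q_cond = 147.4 + 34.6
Q_cond = 182.0 kW

182.0


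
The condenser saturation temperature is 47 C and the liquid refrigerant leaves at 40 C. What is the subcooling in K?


Subcooling = T_cond - T_liquid
Subcooling = 47 - 40
Subcooling = 7 K

7


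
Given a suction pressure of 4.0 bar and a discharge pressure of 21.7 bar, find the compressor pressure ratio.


PR = P_high / P_low
PR = 21.7 / 4.0
PR = 5.425

5.425


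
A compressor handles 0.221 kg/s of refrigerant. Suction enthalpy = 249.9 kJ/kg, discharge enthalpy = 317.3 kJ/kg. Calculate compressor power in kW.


dh = 317.3 - 249.9 = 67.4 kJ/kg
W = m_dot * dh = 0.221 * 67.4 = 14.9 kW

14.9


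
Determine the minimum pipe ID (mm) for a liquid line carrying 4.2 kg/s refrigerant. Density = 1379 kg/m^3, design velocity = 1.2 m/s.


A = m_dot / (rho * v) = 4.2 / (1379 * 1.2) = 0.002538071066 m^2
d = sqrt(4*A/pi) * 1000
d = 56.8 mm

56.8


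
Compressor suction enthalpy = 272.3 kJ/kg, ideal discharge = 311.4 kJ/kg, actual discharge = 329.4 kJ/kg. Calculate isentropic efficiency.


dh_ideal = 311.4 - 272.3 = 39.1 kJ/kg
dh_actual = 329.4 - 272.3 = 57.1 kJ/kg
eta_s = dh_ideal / dh_actual = 39.1 / 57.1
eta_s = 0.6848

0.6848


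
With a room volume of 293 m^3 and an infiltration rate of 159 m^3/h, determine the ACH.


ACH = flow / volume
ACH = 159 / 293
ACH = 0.543

0.543


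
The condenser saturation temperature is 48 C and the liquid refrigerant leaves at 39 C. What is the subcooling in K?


Subcooling = T_cond - T_liquid
Subcooling = 48 - 39
Subcooling = 9 K

9


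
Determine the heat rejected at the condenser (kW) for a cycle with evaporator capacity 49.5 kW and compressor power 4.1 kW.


Q_cond = Q_evap + W
Q_cond = 49.5 + 4.1
Q_cond = 53.6 kW

53.6


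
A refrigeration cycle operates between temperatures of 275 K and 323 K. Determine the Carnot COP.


dT = 323 - 275 = 48 K
COP_carnot = T_cold / dT = 275 / 48
COP_carnot = 5.729

5.729


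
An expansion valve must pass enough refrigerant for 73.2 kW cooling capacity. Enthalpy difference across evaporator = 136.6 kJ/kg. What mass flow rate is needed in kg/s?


m_dot = Q / dh
m_dot = 73.2 / 136.6
m_dot = 0.5359 kg/s

0.5359


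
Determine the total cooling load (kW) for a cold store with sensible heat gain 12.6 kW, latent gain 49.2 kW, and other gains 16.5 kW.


Q_total = Q_s + Q_l + Q_misc
Q_total = 12.6 + 49.2 + 16.5
Q_total = 78.3 kW

78.3


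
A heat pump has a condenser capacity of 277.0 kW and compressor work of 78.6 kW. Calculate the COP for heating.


COP_hp = Q_cond / W
COP_hp = 277.0 / 78.6
COP_hp = 3.524

3.524


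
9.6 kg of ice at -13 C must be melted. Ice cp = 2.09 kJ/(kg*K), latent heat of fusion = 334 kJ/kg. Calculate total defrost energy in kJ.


Sensible heat = cp * dT = 2.09 * 13 = 27.17 kJ/kg
Total per kg = 27.17 + 334 = 361.17 kJ/kg
Q = m * total = 9.6 * 361.17
Q = 3467.2 kJ

3467.2


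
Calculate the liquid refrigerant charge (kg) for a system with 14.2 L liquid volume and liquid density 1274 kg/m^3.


Charge = V * rho / 1000
Charge = 14.2 * 1274 / 1000
Charge = 18.09 kg

18.09


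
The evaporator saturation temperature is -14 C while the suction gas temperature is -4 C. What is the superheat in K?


Superheat = T_suction - T_evap
Superheat = -4 - (-14)
Superheat = 10 K

10


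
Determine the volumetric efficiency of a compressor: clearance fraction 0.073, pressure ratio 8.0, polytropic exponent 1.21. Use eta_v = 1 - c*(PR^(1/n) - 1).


PR^(1/n) = 8.0^(1/1.21) = 5.57641852
eta_v = 1 - 0.073 * (5.57641852 - 1)
eta_v = 0.6659

0.6659


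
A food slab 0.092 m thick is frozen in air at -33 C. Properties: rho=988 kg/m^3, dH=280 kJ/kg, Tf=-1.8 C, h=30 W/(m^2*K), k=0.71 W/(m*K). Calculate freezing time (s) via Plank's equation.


dT = -1.8 - (-33) = 31.2 K
term1 = a/(2h) = 0.092/(2*30) = 0.001533333333
term2 = a^2/(8k) = 0.092^2/(8*0.71) = 0.001490140845
t = rho*dH*1000/dT * (term1 + term2)
t = 988*280*1000/31.2 * (0.001533333333 + 0.001490140845)
t = 26808 s

26808


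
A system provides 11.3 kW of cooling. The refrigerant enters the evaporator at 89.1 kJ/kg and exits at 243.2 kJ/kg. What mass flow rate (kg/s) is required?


dh = 243.2 - 89.1 = 154.1 kJ/kg
m_dot = Q / dh = 11.3 / 154.1 = 0.0733 kg/s

0.0733


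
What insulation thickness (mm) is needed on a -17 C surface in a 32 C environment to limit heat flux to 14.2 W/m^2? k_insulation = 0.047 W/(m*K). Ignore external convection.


dT = 32 - (-17) = 49 K
thickness = k * dT / q_max * 1000
thickness = 0.047 * 49 / 14.2 * 1000
thickness = 162.2 mm

162.2


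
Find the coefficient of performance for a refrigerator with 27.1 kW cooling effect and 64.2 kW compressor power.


COP = Q_evap / W
COP = 27.1 / 64.2
COP = 0.422

0.422


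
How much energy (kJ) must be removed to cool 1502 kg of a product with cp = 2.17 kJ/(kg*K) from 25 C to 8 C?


dT = 25 - (8) = 17 K
Q = m * cp * dT = 1502 * 2.17 * 17
Q = 55409 kJ

55409


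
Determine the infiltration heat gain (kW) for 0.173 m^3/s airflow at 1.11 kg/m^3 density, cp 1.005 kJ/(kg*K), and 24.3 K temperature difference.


Q = V_dot * rho * cp * dT
Q = 0.173 * 1.11 * 1.005 * 24.3
Q = 4.69 kW

4.69


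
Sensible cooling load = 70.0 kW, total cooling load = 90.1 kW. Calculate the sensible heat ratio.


SHR = Q_sensible / Q_total
SHR = 70.0 / 90.1
SHR = 0.777

0.777


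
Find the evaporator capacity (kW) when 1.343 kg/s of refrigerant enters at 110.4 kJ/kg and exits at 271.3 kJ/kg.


dh = 271.3 - 110.4 = 160.9 kJ/kg
Q_evap = m_dot * dh = 1.343 * 160.9
Q_evap = 216.09 kW

216.09


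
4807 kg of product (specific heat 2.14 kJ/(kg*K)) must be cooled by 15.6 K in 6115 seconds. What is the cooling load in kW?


Q = m * cp * dT / t
Q = 4807 * 2.14 * 15.6 / 6115
Q = 26.243 kW

26.243


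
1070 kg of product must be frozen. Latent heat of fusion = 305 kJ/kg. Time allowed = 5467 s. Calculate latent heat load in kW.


Q_lat = m * h_fg / t
Q_lat = 1070 * 305 / 5467
Q_lat = 59.69 kW

59.69


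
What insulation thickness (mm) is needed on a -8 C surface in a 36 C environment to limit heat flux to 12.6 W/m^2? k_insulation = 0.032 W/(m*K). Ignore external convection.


dT = 36 - (-8) = 44 K
thickness = k * dT / q_max * 1000
thickness = 0.032 * 44 / 12.6 * 1000
thickness = 111.7 mm

111.7


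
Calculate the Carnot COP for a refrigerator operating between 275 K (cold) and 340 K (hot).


dT = 340 - 275 = 65 K
COP_carnot = T_cold / dT = 275 / 65
COP_carnot = 4.231

4.231


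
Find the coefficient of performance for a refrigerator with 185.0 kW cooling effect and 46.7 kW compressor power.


COP = Q_evap / W
COP = 185.0 / 46.7
COP = 3.961

3.961


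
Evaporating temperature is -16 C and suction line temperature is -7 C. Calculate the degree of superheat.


Superheat = T_suction - T_evap
Superheat = -7 - (-16)
Superheat = 9 K

9


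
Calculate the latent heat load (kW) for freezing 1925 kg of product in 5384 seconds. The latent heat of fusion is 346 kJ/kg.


Q_lat = m * h_fg / t
Q_lat = 1925 * 346 / 5384
Q_lat = 123.71 kW

123.71


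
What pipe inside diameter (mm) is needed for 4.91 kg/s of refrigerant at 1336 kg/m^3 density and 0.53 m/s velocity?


A = m_dot / (rho * v) = 4.91 / (1336 * 0.53) = 0.006934244718 m^2
d = sqrt(4*A/pi) * 1000
d = 94.0 mm

94.0


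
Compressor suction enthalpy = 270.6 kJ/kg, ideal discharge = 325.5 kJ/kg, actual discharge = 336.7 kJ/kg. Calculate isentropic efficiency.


dh_ideal = 325.5 - 270.6 = 54.9 kJ/kg
dh_actual = 336.7 - 270.6 = 66.1 kJ/kg
eta_s = dh_ideal / dh_actual = 54.9 / 66.1
eta_s = 0.8306

0.8306


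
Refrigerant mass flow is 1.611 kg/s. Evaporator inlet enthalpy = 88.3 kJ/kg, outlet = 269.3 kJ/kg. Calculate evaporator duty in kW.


dh = 269.3 - 88.3 = 181.0 kJ/kg
Q_evap = m_dot * dh = 1.611 * 181.0
Q_evap = 291.59 kW

291.59


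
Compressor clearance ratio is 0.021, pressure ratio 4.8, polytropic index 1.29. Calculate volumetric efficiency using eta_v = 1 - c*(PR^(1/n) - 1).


PR^(1/n) = 4.8^(1/1.29) = 3.37360306
eta_v = 1 - 0.021 * (3.37360306 - 1)
eta_v = 0.9502

0.9502


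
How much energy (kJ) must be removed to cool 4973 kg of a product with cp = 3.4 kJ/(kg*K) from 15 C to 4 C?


dT = 15 - (4) = 11 K
Q = m * cp * dT = 4973 * 3.4 * 11
Q = 185990 kJ

185990


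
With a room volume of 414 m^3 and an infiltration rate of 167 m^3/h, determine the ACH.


ACH = flow / volume
ACH = 167 / 414
ACH = 0.403

0.403


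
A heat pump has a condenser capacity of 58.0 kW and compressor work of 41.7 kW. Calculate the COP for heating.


COP_hp = Q_cond / W
COP_hp = 58.0 / 41.7
COP_hp = 1.391

1.391


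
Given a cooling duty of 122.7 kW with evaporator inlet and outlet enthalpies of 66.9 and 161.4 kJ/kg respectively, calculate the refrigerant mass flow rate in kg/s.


dh = 161.4 - 66.9 = 94.5 kJ/kg
m_dot = Q / dh = 122.7 / 94.5 = 1.2984 kg/s

1.2984
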